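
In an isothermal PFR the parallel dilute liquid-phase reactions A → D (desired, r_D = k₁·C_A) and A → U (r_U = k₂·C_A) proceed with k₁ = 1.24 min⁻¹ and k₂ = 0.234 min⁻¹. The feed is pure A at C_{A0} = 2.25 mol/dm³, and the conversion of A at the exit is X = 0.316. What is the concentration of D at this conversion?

0.598 mol/dm³

C_A = C_{A0}(1−X) = 1.539 mol/dm³.
Both paths are first order in A, so the instantaneous fraction to D is constant: dC_D/d(−C_A) = k₁/(k₁+k₂) = 0.8412.
C_D = 0.8412·(C_{A0}−C_A) = 0.8412×0.7110 = 0.598 mol/dm³.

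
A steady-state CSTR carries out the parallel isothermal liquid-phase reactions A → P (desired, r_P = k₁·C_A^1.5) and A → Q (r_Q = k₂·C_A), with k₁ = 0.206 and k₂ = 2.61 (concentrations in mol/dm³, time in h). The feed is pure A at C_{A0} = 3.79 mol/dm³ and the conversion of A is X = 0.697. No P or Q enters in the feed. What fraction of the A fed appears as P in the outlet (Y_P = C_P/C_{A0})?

Exit C_A = C_{A0}(1−X) = 3.79×0.303 = 1.148 mol/dm³.
In a CSTR the entire volume is at exit conditions, so r_P = 0.206×1.148^1.5 = 0.2535 and r_Q = 2.61×1.148 = 2.997.
Fraction of consumed A going to P: r_P/(r_P+r_Q) = 0.07798.
C_P = 0.07798·C_{A0}·X = 0.07798×3.79×0.697 = 0.206 mol/dm³; Y_P = C_P/C_{A0} = 0.0544.

0.0544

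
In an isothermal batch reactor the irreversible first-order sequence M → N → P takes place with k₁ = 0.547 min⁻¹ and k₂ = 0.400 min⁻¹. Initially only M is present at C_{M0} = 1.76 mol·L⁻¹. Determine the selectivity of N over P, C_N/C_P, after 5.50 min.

0.317

For first-order series with pure M initially, C_N(t) = k₁C_{M0}/(k₂−k₁)·(e^(−k₁t) − e^(−k₂t)).
e^(−k₁t) = e^(−0.547×5.50) = e^(−3.009) = 0.04937; e^(−k₂t) = e^(−2.200) = 0.1108.
C_N = 0.547×1.76/(0.400−0.547) × (0.04937−0.1108) = (-6.549)×(-0.06144) = 0.4024 mol·L⁻¹.
C_M = C_{M0}e^(−k₁t) = 0.08688 mol·L⁻¹, so C_P = C_{M0}−C_M−C_N = 1.271 mol·L⁻¹; C_N/C_P = 0.317.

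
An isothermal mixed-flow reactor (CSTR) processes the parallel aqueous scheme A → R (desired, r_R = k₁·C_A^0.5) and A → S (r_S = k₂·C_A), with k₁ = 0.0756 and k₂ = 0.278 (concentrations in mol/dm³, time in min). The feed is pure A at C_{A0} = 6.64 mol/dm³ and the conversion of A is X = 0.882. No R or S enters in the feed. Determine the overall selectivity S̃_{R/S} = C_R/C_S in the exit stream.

Exit C_A = C_{A0}(1−X) = 6.64×0.118 = 0.7835 mol/dm³.
A CSTR operates uniformly at the exit composition, giving r_R = 0.06692 and r_S = 0.2178 (each k·C_A^n at C_A = 0.7835).
Overall selectivity = C_R/C_S = r_Rτ/(r_Sτ) = r_R/r_S = 0.307.

0.307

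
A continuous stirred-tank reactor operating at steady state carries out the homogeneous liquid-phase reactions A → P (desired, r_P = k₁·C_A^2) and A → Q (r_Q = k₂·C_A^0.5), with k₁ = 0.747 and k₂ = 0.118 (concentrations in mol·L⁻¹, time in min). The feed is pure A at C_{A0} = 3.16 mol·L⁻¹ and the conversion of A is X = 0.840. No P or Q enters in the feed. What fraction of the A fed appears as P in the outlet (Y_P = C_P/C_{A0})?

0.584

Exit C_A = C_{A0}(1−X) = 3.16×0.160 = 0.5056 mol·L⁻¹.
Rates in a CSTR are evaluated at the outlet concentration: r_P = 0.747×0.5056^2 = 0.1910, r_Q = 0.118×0.5056^0.5 = 0.08390.
Fraction of consumed A going to P: r_P/(r_P+r_Q) = 0.6947.
C_P = 0.6947·C_{A0}·X = 0.6947×3.16×0.840 = 1.84 mol·L⁻¹; Y_P = C_P/C_{A0} = 0.584.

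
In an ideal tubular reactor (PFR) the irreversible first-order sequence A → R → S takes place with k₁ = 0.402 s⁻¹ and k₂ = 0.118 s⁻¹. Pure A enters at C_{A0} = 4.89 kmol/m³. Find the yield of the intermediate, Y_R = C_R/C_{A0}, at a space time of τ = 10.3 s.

0.397

The intermediate concentration in a first-order A→B→C sequence is C_R = k₁C_{A0}(e^(−k₁τ) − e^(−k₂τ))/(k₂−k₁).
e^(−k₁τ) = e^(−0.402×10.3) = e^(−4.141) = 0.01591; e^(−k₂τ) = e^(−1.215) = 0.2966.
C_R = 0.402×4.89/(0.118−0.402) × (0.01591−0.2966) = (-6.922)×(-0.2807) = 1.943 kmol/m³.
Y_R = C_R/C_{A0} = 1.943/4.89 = 0.397.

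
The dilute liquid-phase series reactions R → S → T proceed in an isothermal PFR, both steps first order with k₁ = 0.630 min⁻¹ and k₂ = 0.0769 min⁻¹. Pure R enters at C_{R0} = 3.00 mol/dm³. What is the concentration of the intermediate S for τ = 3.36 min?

For first-order series with pure R initially, C_S(τ) = k₁C_{R0}/(k₂−k₁)·(e^(−k₁τ) − e^(−k₂τ)).
e^(−k₁τ) = e^(−0.630×3.36) = e^(−2.117) = 0.1204; e^(−k₂τ) = e^(−0.2584) = 0.7723.
C_S = 0.630×3.00/(0.0769−0.630) × (0.1204−0.7723) = (-3.417)×(-0.6519) = 2.228 mol/dm³.

2.23 mol/dm³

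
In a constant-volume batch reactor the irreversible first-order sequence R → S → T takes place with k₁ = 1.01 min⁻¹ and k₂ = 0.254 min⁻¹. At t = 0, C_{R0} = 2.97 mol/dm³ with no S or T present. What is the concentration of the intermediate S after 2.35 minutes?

1.81 mol/dm³

The intermediate concentration in a first-order A→B→C sequence is C_S = k₁C_{R0}(e^(−k₁t) − e^(−k₂t))/(k₂−k₁).
e^(−k₁t) = e^(−1.01×2.35) = e^(−2.373) = 0.09315; e^(−k₂t) = e^(−0.5969) = 0.5505.
C_S = 1.01×2.97/(0.254−1.01) × (0.09315−0.5505) = (-3.968)×(-0.4574) = 1.815 mol/dm³.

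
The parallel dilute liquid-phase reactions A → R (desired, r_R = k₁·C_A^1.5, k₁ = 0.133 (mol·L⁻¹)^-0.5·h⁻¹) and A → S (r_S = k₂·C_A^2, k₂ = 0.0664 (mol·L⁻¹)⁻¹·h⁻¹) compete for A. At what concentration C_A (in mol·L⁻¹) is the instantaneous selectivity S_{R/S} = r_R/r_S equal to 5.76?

S_{R/S} = (k₁/k₂)·C_A^-0.5 ⇒ C_A = (S·k₂/k₁)^(-2).
= (5.76×0.0664/0.133)^(-2) = (2.876)^(-2) = 0.121 mol·L⁻¹.

0.121 mol·L⁻¹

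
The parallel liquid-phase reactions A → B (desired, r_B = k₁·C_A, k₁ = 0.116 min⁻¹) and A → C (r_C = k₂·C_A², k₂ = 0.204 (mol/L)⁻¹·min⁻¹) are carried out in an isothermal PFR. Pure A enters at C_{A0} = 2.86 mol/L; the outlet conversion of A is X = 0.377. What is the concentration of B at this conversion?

C_A = C_{A0}(1−X) = 1.782 mol/L.
Along a PFR/batch, dC_B/dC_A = −r_B/(r_B+r_C) = −k₁/(k₁+k₂·C_A).
Integrating from C_{A0} to C_A: C_B = (0.116/0.204)·ln[(0.116+0.204·2.86)/(0.116+0.204·1.78)] = 0.5686·ln(0.6994/0.4795) = 0.2147 mol/L.

0.215 mol/L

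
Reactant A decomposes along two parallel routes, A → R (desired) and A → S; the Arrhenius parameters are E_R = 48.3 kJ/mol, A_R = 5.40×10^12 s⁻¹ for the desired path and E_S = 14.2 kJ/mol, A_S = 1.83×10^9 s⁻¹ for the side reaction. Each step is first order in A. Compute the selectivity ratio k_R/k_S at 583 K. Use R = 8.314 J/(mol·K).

2.60

k_R/k_S = (A_R/A_S)·exp[−(E_R−E_S)/(RT)] = (A_R/A_S)·exp[(E_S−E_R)/(RT)].
(E_S−E_R)/(RT) = (14.2−48.3)×10³/(8.314×583) = -34100/4847 = -7.035.
k_R/k_S = (5.40×10^12/1.83×10^9)·exp(-7.035) = 2951 × 8.804×10^-4 = 2.60.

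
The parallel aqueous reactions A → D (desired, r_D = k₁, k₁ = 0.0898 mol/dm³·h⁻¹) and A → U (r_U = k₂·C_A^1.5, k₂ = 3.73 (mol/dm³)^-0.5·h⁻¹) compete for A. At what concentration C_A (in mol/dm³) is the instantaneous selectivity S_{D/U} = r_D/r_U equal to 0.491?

0.134 mol/dm³

S_{D/U} = (k₁/k₂)·C_A^-1.5 ⇒ C_A = (S·k₂/k₁)^(1/(-1.5)).
= (0.491×3.73/0.0898)^(-0.6667) = (20.39)^(-0.6667) = 0.134 mol/dm³.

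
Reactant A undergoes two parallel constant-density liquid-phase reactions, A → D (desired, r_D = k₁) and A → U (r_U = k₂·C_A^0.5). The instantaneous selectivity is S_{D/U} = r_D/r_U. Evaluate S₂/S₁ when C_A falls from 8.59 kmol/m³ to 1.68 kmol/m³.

2.26

S_{D/U} = (k₁/k₂)·C_A^-0.5, so S₂/S₁ = (C_{A,2}/C_{A,1})^-0.5.
= (1.68/8.59)^(-0.5) = (0.1956)^(-0.5) = 2.26.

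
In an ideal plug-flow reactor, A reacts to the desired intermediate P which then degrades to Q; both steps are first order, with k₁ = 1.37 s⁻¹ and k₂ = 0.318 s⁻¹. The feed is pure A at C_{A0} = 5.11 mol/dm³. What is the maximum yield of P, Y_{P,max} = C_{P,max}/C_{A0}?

0.643

Evaluating C_P at τ_opt = ln(k₂/k₁)/(k₂−k₁) gives C_{P,max}/C_{A0} = (k₁/k₂)^[k₂/(k₂−k₁)].
= (1.37/0.318)^(0.318/(0.318−1.37)) = (4.308)^(-0.3023) = 0.6431.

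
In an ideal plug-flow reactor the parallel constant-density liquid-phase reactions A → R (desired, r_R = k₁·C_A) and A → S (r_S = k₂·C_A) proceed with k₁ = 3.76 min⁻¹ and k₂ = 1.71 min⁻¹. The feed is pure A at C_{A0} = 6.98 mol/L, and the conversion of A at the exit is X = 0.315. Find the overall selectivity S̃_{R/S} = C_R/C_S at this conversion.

2.20

C_A = C_{A0}(1−X) = 4.781 mol/L.
Both paths are first order in A, so the instantaneous fraction to R is constant: dC_R/d(−C_A) = k₁/(k₁+k₂) = 0.6874.
C_R = 0.6874·(C_{A0}−C_A) = 0.6874×2.199 = 1.51 mol/L.
C_S = (C_{A0}−C_A)−C_R = 0.6873 mol/L; S̃_{R/S} = 1.511/0.6873 = 2.20.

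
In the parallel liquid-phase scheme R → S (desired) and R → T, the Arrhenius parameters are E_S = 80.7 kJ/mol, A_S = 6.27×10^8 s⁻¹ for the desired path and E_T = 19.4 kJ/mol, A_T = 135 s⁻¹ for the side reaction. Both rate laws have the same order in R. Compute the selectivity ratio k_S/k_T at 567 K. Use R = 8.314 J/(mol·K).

k_S/k_T = (A_S/A_T)·exp[−(E_S−E_T)/(RT)] = (A_S/A_T)·exp[(E_T−E_S)/(RT)].
(E_T−E_S)/(RT) = (19.4−80.7)×10³/(8.314×567) = -61300/4714 = -13.00.
k_S/k_T = (6.27×10^8/135)·exp(-13.00) = 4.644×10^6 × 2.252×10^-6 = 10.5.

10.5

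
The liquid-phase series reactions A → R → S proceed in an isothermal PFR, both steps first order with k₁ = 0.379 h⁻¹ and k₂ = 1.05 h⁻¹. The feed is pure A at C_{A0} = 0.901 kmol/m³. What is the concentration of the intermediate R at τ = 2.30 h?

0.167 kmol/m³

The intermediate concentration in a first-order A→B→C sequence is C_R = k₁C_{A0}(e^(−k₁τ) − e^(−k₂τ))/(k₂−k₁).
e^(−k₁τ) = e^(−0.379×2.30) = e^(−0.8717) = 0.4182; e^(−k₂τ) = e^(−2.415) = 0.08937.
C_R = 0.379×0.901/(1.05−0.379) × (0.4182−0.08937) = 0.5089×0.3289 = 0.1674 kmol/m³.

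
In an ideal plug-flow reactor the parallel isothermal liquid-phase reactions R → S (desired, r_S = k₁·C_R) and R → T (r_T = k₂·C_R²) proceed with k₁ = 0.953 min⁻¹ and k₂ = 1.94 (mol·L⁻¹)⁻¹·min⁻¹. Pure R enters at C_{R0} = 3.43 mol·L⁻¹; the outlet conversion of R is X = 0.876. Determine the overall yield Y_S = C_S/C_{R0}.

0.208

C_R = C_{R0}(1−X) = 0.4253 mol·L⁻¹.
Along a PFR/batch, dC_S/dC_R = −r_S/(r_S+r_T) = −k₁/(k₁+k₂·C_R).
Integrating from C_{R0} to C_R: C_S = (0.953/1.94)·ln[(0.953+1.94·3.43)/(0.953+1.94·0.425)] = 0.4912·ln(7.607/1.778) = 0.7140 mol·L⁻¹.
Y_S = C_S/C_{R0} = 0.7140/3.43 = 0.208.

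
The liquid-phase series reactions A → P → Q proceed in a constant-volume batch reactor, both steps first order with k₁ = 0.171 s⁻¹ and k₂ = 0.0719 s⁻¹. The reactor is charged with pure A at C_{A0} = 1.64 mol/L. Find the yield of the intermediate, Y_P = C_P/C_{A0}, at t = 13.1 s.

0.489

Solving the coupled first-order balances gives C_P(t) = [k₁/(k₂−k₁)]·C_{A0}·(e^(−k₁t) − e^(−k₂t)).
e^(−k₁t) = e^(−0.171×13.1) = e^(−2.240) = 0.1064; e^(−k₂t) = e^(−0.9419) = 0.3899.
C_P = 0.171×1.64/(0.0719−0.171) × (0.1064−0.3899) = (-2.830)×(-0.2834) = 0.8021 mol/L.
Y_P = C_P/C_{A0} = 0.8021/1.64 = 0.489.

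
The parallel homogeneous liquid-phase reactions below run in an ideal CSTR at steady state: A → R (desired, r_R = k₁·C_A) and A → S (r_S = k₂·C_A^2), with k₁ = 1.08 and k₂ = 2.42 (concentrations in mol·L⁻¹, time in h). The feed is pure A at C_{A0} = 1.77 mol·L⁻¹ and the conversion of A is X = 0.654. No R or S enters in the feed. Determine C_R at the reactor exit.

0.488 mol·L⁻¹

Exit C_A = C_{A0}(1−X) = 1.77×0.346 = 0.6124 mol·L⁻¹.
In a CSTR the entire volume is at exit conditions, so r_R = 1.08×0.6124 = 0.6614 and r_S = 2.42×0.6124^2 = 0.9076.
Fraction of consumed A going to R: r_R/(r_R+r_S) = 0.4215.
C_R = 0.4215·C_{A0}·X = 0.4215×1.77×0.654 = 0.488 mol·L⁻¹.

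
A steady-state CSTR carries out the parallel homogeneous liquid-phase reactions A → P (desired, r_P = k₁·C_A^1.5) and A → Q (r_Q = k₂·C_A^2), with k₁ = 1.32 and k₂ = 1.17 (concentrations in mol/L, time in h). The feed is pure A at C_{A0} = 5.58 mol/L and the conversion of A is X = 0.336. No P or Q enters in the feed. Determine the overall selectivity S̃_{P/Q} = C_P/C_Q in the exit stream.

0.586

Exit C_A = C_{A0}(1−X) = 5.58×0.664 = 3.705 mol/L.
Rates in a CSTR are evaluated at the outlet concentration: r_P = 1.32×3.705^1.5 = 9.414, r_Q = 1.17×3.705^2 = 16.06.
Overall selectivity = C_P/C_Q = r_Pτ/(r_Qτ) = r_P/r_Q = 0.586.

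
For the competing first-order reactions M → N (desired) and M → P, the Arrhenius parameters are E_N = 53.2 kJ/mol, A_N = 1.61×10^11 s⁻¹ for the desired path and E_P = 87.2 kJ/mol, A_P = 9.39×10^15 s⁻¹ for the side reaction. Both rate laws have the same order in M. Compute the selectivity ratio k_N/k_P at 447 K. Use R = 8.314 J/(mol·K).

0.161

With equal orders, S_{N/P} = k_N/k_P = (A_N/A_P)·exp[(E_P−E_N)/(RT)].
(E_P−E_N)/(RT) = (87.2−53.2)×10³/(8.314×447) = 34000/3716 = 9.149.
k_N/k_P = (1.61×10^11/9.39×10^15)·exp(9.149) = 1.715×10^-5 × 9403 = 0.161.
Since E_N < E_P, lowering the temperature improves selectivity toward N.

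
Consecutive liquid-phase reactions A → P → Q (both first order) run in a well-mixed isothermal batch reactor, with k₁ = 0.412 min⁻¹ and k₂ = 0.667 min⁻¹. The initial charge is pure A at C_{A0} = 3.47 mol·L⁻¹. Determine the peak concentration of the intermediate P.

0.984 mol·L⁻¹

At the optimum, C_{P,max}/C_{A0} = (k₁/k₂)^[k₂/(k₂−k₁)].
= (0.412/0.667)^(0.667/(0.667−0.412)) = (0.6177)^(2.616) = 0.2836.
C_{P,max} = 0.2836×3.47 = 0.984 mol·L⁻¹.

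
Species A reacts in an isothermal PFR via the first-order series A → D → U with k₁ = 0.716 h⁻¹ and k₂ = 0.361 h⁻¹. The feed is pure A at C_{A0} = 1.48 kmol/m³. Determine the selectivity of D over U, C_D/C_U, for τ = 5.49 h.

Solving the coupled first-order balances gives C_D(τ) = [k₁/(k₂−k₁)]·C_{A0}·(e^(−k₁τ) − e^(−k₂τ)).
e^(−k₁τ) = e^(−0.716×5.49) = e^(−3.931) = 0.01963; e^(−k₂τ) = e^(−1.982) = 0.1378.
C_D = 0.716×1.48/(0.361−0.716) × (0.01963−0.1378) = (-2.985)×(-0.1182) = 0.3528 kmol/m³.
C_A = C_{A0}e^(−k₁τ) = 0.02905 kmol/m³, so C_U = C_{A0}−C_A−C_D = 1.098 kmol/m³; C_D/C_U = 0.321.

0.321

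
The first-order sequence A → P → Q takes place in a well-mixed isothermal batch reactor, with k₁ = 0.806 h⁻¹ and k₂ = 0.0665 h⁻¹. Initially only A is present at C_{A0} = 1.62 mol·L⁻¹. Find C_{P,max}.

At the optimum, C_{P,max}/C_{A0} = (k₁/k₂)^[k₂/(k₂−k₁)].
= (0.806/0.0665)^(0.0665/(0.0665−0.806)) = (12.12)^(-0.08993) = 0.7990.
C_{P,max} = 0.7990×1.62 = 1.29 mol·L⁻¹.

1.29 mol·L⁻¹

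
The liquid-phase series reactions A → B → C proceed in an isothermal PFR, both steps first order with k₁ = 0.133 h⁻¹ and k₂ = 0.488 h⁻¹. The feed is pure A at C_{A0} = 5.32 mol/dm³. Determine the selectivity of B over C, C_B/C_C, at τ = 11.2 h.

The intermediate concentration in a first-order A→B→C sequence is C_B = k₁C_{A0}(e^(−k₁τ) − e^(−k₂τ))/(k₂−k₁).
e^(−k₁τ) = e^(−0.133×11.2) = e^(−1.490) = 0.2255; e^(−k₂τ) = e^(−5.466) = 0.004230.
C_B = 0.133×5.32/(0.488−0.133) × (0.2255−0.004230) = 1.993×0.2212 = 0.4409 mol/dm³.
C_A = C_{A0}e^(−k₁τ) = 1.199 mol/dm³, so C_C = C_{A0}−C_A−C_B = 3.680 mol/dm³; C_B/C_C = 0.120.

0.120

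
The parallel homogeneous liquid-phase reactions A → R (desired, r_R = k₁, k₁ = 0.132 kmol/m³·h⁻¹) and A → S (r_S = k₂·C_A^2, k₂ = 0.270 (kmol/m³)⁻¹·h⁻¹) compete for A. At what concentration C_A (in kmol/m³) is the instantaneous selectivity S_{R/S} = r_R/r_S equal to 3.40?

S_{R/S} = (k₁/k₂)·C_A^-2 ⇒ C_A = (S·k₂/k₁)^(-0.5).
= (3.40×0.270/0.132)^(-0.5) = (6.955)^(-0.5) = 0.379 kmol/m³.

0.379 kmol/m³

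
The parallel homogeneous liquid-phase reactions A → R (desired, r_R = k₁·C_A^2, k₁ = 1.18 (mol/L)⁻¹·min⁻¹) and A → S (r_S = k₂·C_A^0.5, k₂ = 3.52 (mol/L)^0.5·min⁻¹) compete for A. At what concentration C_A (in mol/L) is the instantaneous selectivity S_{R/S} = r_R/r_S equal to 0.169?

S_{R/S} = (k₁/k₂)·C_A^1.5 ⇒ C_A = (S·k₂/k₁)^(1/1.5).
= (0.169×3.52/1.18)^(0.6667) = (0.5041)^(0.6667) = 0.633 mol/L.

0.633 mol/L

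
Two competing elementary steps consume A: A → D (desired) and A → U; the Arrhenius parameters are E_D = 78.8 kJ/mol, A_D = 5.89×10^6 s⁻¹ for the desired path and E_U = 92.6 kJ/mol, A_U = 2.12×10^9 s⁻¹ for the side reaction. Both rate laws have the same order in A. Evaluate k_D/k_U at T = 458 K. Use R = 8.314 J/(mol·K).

0.104

Since both paths have the same order in A, the concentration cancels and S_{D/U} = k_D/k_U = (A_D/A_U)·exp[(E_U−E_D)/(RT)].
(E_U−E_D)/(RT) = (92.6−78.8)×10³/(8.314×458) = 13800/3808 = 3.624.
k_D/k_U = (5.89×10^6/2.12×10^9)·exp(3.624) = 0.002778 × 37.49 = 0.104.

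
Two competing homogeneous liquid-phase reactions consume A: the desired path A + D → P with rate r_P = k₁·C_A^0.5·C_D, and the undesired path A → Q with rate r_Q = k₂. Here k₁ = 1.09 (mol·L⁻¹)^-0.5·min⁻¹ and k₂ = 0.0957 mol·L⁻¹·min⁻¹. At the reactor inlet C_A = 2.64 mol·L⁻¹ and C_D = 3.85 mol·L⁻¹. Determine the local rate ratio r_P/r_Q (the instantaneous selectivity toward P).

71.2

S_{P/Q} = r_P/r_Q = (k₁·C_A^0.5·C_D)/(k₂) = (k₁/k₂)·C_A^0.5·C_D.
= (1.09×2.640^0.5×3.850) / (0.0957) = 6.819/0.09570 = 71.2.
Since the desired path is higher order in A, keeping C_A high (PFR or concentrated feed) favours P.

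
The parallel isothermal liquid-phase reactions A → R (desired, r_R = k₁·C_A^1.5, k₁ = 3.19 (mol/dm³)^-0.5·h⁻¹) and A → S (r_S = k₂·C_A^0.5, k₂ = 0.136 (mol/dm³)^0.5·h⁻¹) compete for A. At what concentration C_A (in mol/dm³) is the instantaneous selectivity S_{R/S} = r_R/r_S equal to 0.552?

S_{R/S} = (k₁/k₂)·C_A ⇒ C_A = S·k₂/k₁.
= 0.552×0.136/3.19 = 0.0235 mol/dm³.

0.0235 mol/dm³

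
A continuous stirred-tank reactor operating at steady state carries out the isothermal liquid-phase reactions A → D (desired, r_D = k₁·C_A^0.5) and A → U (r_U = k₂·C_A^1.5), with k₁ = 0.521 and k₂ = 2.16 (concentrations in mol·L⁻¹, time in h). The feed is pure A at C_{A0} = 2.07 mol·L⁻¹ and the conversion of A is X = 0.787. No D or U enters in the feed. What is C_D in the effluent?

Exit C_A = C_{A0}(1−X) = 2.07×0.213 = 0.4409 mol·L⁻¹.
A CSTR operates uniformly at the exit composition, giving r_D = 0.3459 and r_U = 0.6324 (each k·C_A^n at C_A = 0.4409).
Fraction of consumed A going to D: r_D/(r_D+r_U) = 0.3536.
C_D = 0.3536·C_{A0}·X = 0.3536×2.07×0.787 = 0.576 mol·L⁻¹.

0.576 mol·L⁻¹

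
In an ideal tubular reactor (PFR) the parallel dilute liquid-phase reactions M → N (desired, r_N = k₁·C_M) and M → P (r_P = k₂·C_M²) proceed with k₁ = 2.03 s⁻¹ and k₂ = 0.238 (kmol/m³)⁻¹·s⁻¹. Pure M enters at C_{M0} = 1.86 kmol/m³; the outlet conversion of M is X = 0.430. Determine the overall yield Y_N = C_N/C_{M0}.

C_M = C_{M0}(1−X) = 1.060 kmol/m³.
Along a PFR/batch, dC_N/dC_M = −r_N/(r_N+r_P) = −k₁/(k₁+k₂·C_M).
Integrating from C_{M0} to C_M: C_N = (2.03/0.238)·ln[(2.03+0.238·1.86)/(2.03+0.238·1.06)] = 8.529·ln(2.473/2.282) = 0.6833 kmol/m³.
Y_N = C_N/C_{M0} = 0.6833/1.86 = 0.367.

0.367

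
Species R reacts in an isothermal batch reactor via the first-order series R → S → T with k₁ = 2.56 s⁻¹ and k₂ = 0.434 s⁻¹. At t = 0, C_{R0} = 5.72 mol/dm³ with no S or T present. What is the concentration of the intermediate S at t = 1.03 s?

For first-order series with pure R initially, C_S(t) = k₁C_{R0}/(k₂−k₁)·(e^(−k₁t) − e^(−k₂t)).
e^(−k₁t) = e^(−2.56×1.03) = e^(−2.637) = 0.07159; e^(−k₂t) = e^(−0.4470) = 0.6395.
C_S = 2.56×5.72/(0.434−2.56) × (0.07159−0.6395) = (-6.888)×(-0.5679) = 3.912 mol/dm³.

3.91 mol/dm³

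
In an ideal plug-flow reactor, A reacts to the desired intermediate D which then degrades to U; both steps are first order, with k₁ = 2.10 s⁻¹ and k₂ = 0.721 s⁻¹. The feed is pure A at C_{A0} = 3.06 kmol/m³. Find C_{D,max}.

1.75 kmol/m³

For a first-order series the maximum intermediate yield is C_{D,max}/C_{A0} = (k₁/k₂)^[k₂/(k₂−k₁)].
= (2.10/0.721)^(0.721/(0.721−2.10)) = (2.913)^(-0.5228) = 0.5718.
C_{D,max} = 0.5718×3.06 = 1.75 kmol/m³.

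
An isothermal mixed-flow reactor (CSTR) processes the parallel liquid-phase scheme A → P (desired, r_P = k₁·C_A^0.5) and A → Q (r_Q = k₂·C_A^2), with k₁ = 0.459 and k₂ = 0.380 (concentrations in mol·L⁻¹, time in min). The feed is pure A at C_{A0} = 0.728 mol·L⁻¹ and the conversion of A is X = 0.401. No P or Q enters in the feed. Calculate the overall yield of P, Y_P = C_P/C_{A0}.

Exit C_A = C_{A0}(1−X) = 0.728×0.599 = 0.4361 mol·L⁻¹.
A CSTR operates uniformly at the exit composition, giving r_P = 0.3031 and r_Q = 0.07226 (each k·C_A^n at C_A = 0.4361).
Fraction of consumed A going to P: r_P/(r_P+r_Q) = 0.8075.
C_P = 0.8075·C_{A0}·X = 0.8075×0.728×0.401 = 0.236 mol·L⁻¹; Y_P = C_P/C_{A0} = 0.324.

0.324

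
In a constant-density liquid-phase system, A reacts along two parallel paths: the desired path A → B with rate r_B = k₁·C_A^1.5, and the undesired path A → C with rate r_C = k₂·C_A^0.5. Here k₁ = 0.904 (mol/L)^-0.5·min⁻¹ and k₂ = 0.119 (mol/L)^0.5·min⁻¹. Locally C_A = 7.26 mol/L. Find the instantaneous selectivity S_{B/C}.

S_{B/C} = r_B/r_C = (k₁·C_A^1.5)/(k₂·C_A^0.5) = (k₁/k₂)·C_A.
= (0.904×7.260^1.5) / (0.119×7.260^0.5) = 17.68/0.3206 = 55.2.
Since the desired path is higher order in A, keeping C_A high (PFR or concentrated feed) favours B.

55.2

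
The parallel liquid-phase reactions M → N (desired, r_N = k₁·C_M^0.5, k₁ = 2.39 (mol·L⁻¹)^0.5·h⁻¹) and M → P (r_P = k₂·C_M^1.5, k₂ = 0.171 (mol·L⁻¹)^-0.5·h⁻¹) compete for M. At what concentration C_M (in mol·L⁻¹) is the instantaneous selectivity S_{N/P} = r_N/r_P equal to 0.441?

31.7 mol·L⁻¹

S_{N/P} = (k₁/k₂)·C_M⁻¹ ⇒ C_M = (S·k₂/k₁)^(-1).
= (0.441×0.171/2.39)^(-1) = (0.03155)^(-1) = 31.7 mol·L⁻¹.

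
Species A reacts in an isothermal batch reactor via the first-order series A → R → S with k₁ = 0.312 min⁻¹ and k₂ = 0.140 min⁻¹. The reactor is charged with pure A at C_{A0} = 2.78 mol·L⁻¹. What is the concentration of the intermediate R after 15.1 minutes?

The intermediate concentration in a first-order A→B→C sequence is C_R = k₁C_{A0}(e^(−k₁t) − e^(−k₂t))/(k₂−k₁).
e^(−k₁t) = e^(−0.312×15.1) = e^(−4.711) = 0.008994; e^(−k₂t) = e^(−2.114) = 0.1208.
C_R = 0.312×2.78/(0.140−0.312) × (0.008994−0.1208) = (-5.043)×(-0.1118) = 0.5636 mol·L⁻¹.

0.564 mol·L⁻¹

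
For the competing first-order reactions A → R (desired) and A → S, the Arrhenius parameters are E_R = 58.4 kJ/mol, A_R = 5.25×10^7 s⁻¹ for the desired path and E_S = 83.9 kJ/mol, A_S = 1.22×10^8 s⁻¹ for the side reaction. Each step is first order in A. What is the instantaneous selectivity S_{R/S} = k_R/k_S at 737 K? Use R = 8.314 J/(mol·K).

27.6

k_R/k_S = (A_R/A_S)·exp[−(E_R−E_S)/(RT)] = (A_R/A_S)·exp[(E_S−E_R)/(RT)].
(E_S−E_R)/(RT) = (83.9−58.4)×10³/(8.314×737) = 25500/6127 = 4.162.
k_R/k_S = (5.25×10^7/1.22×10^8)·exp(4.162) = 0.4303 × 64.18 = 27.6.
Since E_R < E_S, lowering the temperature improves selectivity toward R.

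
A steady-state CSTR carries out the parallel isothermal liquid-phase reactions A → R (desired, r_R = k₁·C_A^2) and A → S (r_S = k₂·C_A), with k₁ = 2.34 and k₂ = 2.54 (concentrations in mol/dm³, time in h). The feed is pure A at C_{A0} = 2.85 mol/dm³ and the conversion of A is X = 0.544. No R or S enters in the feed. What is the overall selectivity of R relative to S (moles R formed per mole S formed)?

1.20

Exit C_A = C_{A0}(1−X) = 2.85×0.456 = 1.300 mol/dm³.
Rates in a CSTR are evaluated at the outlet concentration: r_R = 2.34×1.300^2 = 3.952, r_S = 2.54×1.300 = 3.301.
Overall selectivity = C_R/C_S = r_Rτ/(r_Sτ) = r_R/r_S = 1.20.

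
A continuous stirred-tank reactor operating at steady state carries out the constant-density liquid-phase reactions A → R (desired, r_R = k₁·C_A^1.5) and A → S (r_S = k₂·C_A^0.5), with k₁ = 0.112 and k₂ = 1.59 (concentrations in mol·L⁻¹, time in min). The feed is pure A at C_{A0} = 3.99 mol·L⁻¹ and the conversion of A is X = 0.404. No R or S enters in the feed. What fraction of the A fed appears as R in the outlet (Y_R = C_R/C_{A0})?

Exit C_A = C_{A0}(1−X) = 3.99×0.596 = 2.378 mol·L⁻¹.
A CSTR operates uniformly at the exit composition, giving r_R = 0.4107 and r_S = 2.452 (each k·C_A^n at C_A = 2.378).
Fraction of consumed A going to R: r_R/(r_R+r_S) = 0.1435.
C_R = 0.1435·C_{A0}·X = 0.1435×3.99×0.404 = 0.231 mol·L⁻¹; Y_R = C_R/C_{A0} = 0.0580.

0.0580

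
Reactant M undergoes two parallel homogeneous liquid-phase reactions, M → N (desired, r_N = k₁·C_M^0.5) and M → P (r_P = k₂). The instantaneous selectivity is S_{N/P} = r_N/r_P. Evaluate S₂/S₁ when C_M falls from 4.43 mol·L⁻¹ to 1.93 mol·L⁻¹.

S_{N/P} = (k₁/k₂)·C_M^0.5, so S₂/S₁ = (C_{M,2}/C_{M,1})^0.5.
= (1.93/4.43)^0.5 = (0.4357)^0.5 = 0.660.
Selectivity toward N falls as C_M falls — high-concentration operation is favoured.

0.660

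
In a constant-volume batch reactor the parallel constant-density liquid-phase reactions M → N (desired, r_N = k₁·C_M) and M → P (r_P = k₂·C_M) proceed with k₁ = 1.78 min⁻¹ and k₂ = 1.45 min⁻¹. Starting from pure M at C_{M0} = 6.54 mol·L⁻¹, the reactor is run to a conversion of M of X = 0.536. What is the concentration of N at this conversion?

1.93 mol·L⁻¹

C_M = C_{M0}(1−X) = 3.035 mol·L⁻¹.
Both paths are first order in M, so the instantaneous fraction to N is constant: dC_N/d(−C_M) = k₁/(k₁+k₂) = 0.5511.
C_N = 0.5511·(C_{M0}−C_M) = 0.5511×3.505 = 1.93 mol·L⁻¹.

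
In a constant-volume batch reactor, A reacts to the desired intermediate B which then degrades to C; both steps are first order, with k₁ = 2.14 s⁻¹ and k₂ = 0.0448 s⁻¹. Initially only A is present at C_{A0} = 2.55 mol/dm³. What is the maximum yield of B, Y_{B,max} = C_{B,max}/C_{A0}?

At the optimum, C_{B,max}/C_{A0} = (k₁/k₂)^[k₂/(k₂−k₁)].
= (2.14/0.0448)^(0.0448/(0.0448−2.14)) = (47.77)^(-0.02138) = 0.9207.

0.921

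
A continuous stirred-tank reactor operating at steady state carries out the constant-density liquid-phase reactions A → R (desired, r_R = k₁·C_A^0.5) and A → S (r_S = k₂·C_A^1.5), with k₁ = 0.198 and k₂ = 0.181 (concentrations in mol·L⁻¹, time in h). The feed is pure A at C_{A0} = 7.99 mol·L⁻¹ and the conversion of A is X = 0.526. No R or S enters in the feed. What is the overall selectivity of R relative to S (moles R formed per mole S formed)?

Exit C_A = C_{A0}(1−X) = 7.99×0.474 = 3.787 mol·L⁻¹.
A CSTR operates uniformly at the exit composition, giving r_R = 0.3853 and r_S = 1.334 (each k·C_A^n at C_A = 3.787).
Overall selectivity = C_R/C_S = r_Rτ/(r_Sτ) = r_R/r_S = 0.289.

0.289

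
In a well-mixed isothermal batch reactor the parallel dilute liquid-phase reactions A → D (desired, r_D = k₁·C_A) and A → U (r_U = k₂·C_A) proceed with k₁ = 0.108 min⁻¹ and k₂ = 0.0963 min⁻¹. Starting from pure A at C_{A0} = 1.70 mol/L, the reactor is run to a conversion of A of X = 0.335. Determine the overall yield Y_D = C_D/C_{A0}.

0.177

C_A = C_{A0}(1−X) = 1.131 mol/L.
Both paths are first order in A, so the instantaneous fraction to D is constant: dC_D/d(−C_A) = k₁/(k₁+k₂) = 0.5286.
C_D = 0.5286·(C_{A0}−C_A) = 0.5286×0.5695 = 0.301 mol/L.
Y_D = C_D/C_{A0} = 0.3011/1.70 = 0.177.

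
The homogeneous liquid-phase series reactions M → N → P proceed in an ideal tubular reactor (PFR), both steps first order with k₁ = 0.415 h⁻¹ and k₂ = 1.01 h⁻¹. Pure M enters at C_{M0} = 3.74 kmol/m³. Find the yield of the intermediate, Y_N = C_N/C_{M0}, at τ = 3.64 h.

0.136

Solving the coupled first-order balances gives C_N(τ) = [k₁/(k₂−k₁)]·C_{M0}·(e^(−k₁τ) − e^(−k₂τ)).
e^(−k₁τ) = e^(−0.415×3.64) = e^(−1.511) = 0.2208; e^(−k₂τ) = e^(−3.676) = 0.02531.
C_N = 0.415×3.74/(1.01−0.415) × (0.2208−0.02531) = 2.609×0.1955 = 0.5099 kmol/m³.
Y_N = C_N/C_{M0} = 0.5099/3.74 = 0.136.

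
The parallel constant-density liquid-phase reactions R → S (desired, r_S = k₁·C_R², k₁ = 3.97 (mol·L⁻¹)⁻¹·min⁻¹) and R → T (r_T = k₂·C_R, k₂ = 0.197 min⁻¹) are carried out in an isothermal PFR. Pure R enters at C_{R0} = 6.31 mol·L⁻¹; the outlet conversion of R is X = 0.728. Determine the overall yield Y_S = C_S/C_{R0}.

0.718

C_R = C_{R0}(1−X) = 1.716 mol·L⁻¹.
Along a PFR/batch, dC_T/dC_R = −r_T/(r_S+r_T) = −k₂/(k₂+k₁·C_R).
Integrating from C_{R0} to C_R: C_T = (0.197/3.97)·ln[(0.197+3.97·6.31)/(0.197+3.97·1.72)] = 0.04962·ln(25.25/7.011) = 0.06358 mol·L⁻¹.
Then C_S = (C_{R0}−C_R) − C_T = 4.594 − 0.06358 = 4.530 mol·L⁻¹.
Y_S = C_S/C_{R0} = 4.530/6.31 = 0.718.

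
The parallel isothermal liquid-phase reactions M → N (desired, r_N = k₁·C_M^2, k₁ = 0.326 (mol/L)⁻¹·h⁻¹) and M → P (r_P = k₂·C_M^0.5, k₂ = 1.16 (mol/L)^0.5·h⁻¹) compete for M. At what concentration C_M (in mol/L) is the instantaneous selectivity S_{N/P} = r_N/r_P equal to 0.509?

S_{N/P} = (k₁/k₂)·C_M^1.5 ⇒ C_M = (S·k₂/k₁)^(1/1.5).
= (0.509×1.16/0.326)^(0.6667) = (1.811)^(0.6667) = 1.49 mol/L.

1.49 mol/L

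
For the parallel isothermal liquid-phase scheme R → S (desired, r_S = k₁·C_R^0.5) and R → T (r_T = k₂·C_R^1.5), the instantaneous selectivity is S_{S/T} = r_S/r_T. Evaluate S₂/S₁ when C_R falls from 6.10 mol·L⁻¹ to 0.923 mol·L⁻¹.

6.61

S_{S/T} = (k₁/k₂)·C_R⁻¹, so S₂/S₁ = (C_{R,2}/C_{R,1})⁻¹.
= 6.10/0.923 = 6.61.
Selectivity toward S rises as C_R falls — low-concentration operation is favoured.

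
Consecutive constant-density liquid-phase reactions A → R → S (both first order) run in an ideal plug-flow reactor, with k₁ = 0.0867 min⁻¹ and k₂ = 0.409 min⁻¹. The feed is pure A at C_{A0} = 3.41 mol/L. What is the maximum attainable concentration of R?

Evaluating C_R at τ_opt = ln(k₂/k₁)/(k₂−k₁) gives C_{R,max}/C_{A0} = (k₁/k₂)^[k₂/(k₂−k₁)].
= (0.0867/0.409)^(0.409/(0.409−0.0867)) = (0.2120)^(1.269) = 0.1397.
C_{R,max} = 0.1397×3.41 = 0.476 mol/L.

0.476 mol/L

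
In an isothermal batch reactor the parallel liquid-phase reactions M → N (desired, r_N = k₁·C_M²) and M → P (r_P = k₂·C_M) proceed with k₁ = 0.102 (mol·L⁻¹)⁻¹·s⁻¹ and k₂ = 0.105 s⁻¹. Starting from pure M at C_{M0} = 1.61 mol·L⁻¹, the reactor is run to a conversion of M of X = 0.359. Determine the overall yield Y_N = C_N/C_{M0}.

C_M = C_{M0}(1−X) = 1.032 mol·L⁻¹.
Along a PFR/batch, dC_P/dC_M = −r_P/(r_N+r_P) = −k₂/(k₂+k₁·C_M).
Integrating from C_{M0} to C_M: C_P = (0.105/0.102)·ln[(0.105+0.102·1.61)/(0.105+0.102·1.03)] = 1.029·ln(0.2692/0.2103) = 0.2544 mol·L⁻¹.
Then C_N = (C_{M0}−C_M) − C_P = 0.5780 − 0.2544 = 0.3236 mol·L⁻¹.
Y_N = C_N/C_{M0} = 0.3236/1.61 = 0.201.

0.201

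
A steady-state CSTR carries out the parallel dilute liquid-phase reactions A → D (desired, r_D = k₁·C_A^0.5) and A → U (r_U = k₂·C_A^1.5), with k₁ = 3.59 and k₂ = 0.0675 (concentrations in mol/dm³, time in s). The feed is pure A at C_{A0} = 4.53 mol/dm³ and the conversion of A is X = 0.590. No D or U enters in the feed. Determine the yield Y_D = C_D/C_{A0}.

0.570

Exit C_A = C_{A0}(1−X) = 4.53×0.410 = 1.857 mol/dm³.
A CSTR operates uniformly at the exit composition, giving r_D = 4.893 and r_U = 0.1709 (each k·C_A^n at C_A = 1.857).
Fraction of consumed A going to D: r_D/(r_D+r_U) = 0.9663.
C_D = 0.9663·C_{A0}·X = 0.9663×4.53×0.590 = 2.58 mol/dm³; Y_D = C_D/C_{A0} = 0.570.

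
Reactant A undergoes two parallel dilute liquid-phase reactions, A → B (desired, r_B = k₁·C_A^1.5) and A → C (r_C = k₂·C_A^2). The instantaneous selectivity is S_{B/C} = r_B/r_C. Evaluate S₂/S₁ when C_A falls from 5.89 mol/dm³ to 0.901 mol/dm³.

S_{B/C} = (k₁/k₂)·C_A^-0.5, so S₂/S₁ = (C_{A,2}/C_{A,1})^-0.5.
= (0.901/5.89)^(-0.5) = (0.1530)^(-0.5) = 2.56.
Selectivity toward B rises as C_A falls — low-concentration operation is favoured.

2.56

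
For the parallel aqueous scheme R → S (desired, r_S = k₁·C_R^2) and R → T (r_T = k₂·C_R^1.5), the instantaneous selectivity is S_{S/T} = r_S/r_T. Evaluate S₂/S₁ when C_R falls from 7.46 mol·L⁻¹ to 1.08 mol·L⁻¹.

0.380

S_{S/T} = (k₁/k₂)·C_R^0.5, so S₂/S₁ = (C_{R,2}/C_{R,1})^0.5.
= (1.08/7.46)^0.5 = (0.1448)^0.5 = 0.380.
Selectivity toward S falls as C_R falls — high-concentration operation is favoured.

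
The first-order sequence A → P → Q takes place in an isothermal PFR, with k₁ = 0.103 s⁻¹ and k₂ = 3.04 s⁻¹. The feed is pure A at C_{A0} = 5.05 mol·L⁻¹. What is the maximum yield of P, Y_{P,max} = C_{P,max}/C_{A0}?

0.0301

At the optimum, C_{P,max}/C_{A0} = (k₁/k₂)^[k₂/(k₂−k₁)].
= (0.103/3.04)^(3.04/(3.04−0.103)) = (0.03388)^(1.035) = 0.03009.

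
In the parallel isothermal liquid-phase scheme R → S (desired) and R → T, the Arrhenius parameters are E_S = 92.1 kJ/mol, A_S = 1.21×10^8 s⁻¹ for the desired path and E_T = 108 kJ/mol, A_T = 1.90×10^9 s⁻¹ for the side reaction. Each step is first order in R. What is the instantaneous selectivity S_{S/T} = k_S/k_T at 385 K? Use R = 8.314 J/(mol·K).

9.15

k_S/k_T = (A_S/A_T)·exp[−(E_S−E_T)/(RT)] = (A_S/A_T)·exp[(E_T−E_S)/(RT)].
(E_T−E_S)/(RT) = (108−92.1)×10³/(8.314×385) = 15900/3201 = 4.967.
k_S/k_T = (1.21×10^8/1.90×10^9)·exp(4.967) = 0.06368 × 143.6 = 9.15.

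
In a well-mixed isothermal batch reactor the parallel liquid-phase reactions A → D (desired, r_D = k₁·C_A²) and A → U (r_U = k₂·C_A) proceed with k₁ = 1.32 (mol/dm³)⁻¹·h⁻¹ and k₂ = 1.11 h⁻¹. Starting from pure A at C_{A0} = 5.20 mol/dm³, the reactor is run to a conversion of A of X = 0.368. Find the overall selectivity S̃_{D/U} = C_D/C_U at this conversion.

4.97

C_A = C_{A0}(1−X) = 3.286 mol/dm³.
Along a PFR/batch, dC_U/dC_A = −r_U/(r_D+r_U) = −k₂/(k₂+k₁·C_A).
Integrating from C_{A0} to C_A: C_U = (1.11/1.32)·ln[(1.11+1.32·5.20)/(1.11+1.32·3.29)] = 0.8409·ln(7.974/5.448) = 0.3203 mol/dm³.
Then C_D = (C_{A0}−C_A) − C_U = 1.914 − 0.3203 = 1.593 mol/dm³.
S̃_{D/U} = C_D/C_U = 1.593/0.3203 = 4.97.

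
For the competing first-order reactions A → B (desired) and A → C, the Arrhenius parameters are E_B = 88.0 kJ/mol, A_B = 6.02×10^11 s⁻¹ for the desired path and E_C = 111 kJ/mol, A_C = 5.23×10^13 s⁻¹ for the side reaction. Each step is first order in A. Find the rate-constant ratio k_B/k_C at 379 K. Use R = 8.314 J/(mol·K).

17.0

With equal orders, S_{B/C} = k_B/k_C = (A_B/A_C)·exp[(E_C−E_B)/(RT)].
(E_C−E_B)/(RT) = (111−88.0)×10³/(8.314×379) = 23000/3151 = 7.299.
k_B/k_C = (6.02×10^11/5.23×10^13)·exp(7.299) = 0.01151 × 1479 = 17.0.
Since E_B < E_C, lowering the temperature improves selectivity toward B.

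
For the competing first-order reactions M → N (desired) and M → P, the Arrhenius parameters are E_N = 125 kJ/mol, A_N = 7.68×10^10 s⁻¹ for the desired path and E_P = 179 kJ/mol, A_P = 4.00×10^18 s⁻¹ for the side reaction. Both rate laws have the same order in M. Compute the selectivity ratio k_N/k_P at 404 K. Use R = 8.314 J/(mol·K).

0.184

Since both paths have the same order in M, the concentration cancels and S_{N/P} = k_N/k_P = (A_N/A_P)·exp[(E_P−E_N)/(RT)].
(E_P−E_N)/(RT) = (179−125)×10³/(8.314×404) = 54000/3359 = 16.08.
k_N/k_P = (7.68×10^10/4.00×10^18)·exp(16.08) = 1.920×10^-8 × 9.596×10^6 = 0.184.
Since E_N < E_P, lowering the temperature improves selectivity toward N.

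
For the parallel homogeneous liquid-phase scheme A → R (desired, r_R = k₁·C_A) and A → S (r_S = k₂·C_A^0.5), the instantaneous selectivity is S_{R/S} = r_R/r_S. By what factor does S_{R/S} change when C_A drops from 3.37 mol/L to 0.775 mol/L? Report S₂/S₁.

S_{R/S} = (k₁/k₂)·C_A^0.5, so S₂/S₁ = (C_{A,2}/C_{A,1})^0.5.
= (0.775/3.37)^0.5 = (0.2300)^0.5 = 0.480.
Selectivity toward R falls as C_A falls — high-concentration operation is favoured.

0.480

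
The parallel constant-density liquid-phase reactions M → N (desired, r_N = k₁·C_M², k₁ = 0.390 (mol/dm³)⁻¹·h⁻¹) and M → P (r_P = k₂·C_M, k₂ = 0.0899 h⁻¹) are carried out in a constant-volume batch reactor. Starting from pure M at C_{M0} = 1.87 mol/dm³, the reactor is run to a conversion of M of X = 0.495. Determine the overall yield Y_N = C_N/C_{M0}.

0.423

C_M = C_{M0}(1−X) = 0.9444 mol/dm³.
Along a PFR/batch, dC_P/dC_M = −r_P/(r_N+r_P) = −k₂/(k₂+k₁·C_M).
Integrating from C_{M0} to C_M: C_P = (0.0899/0.390)·ln[(0.0899+0.390·1.87)/(0.0899+0.390·0.944)] = 0.2305·ln(0.8192/0.4582) = 0.1339 mol/dm³.
Then C_N = (C_{M0}−C_M) − C_P = 0.9257 − 0.1339 = 0.7917 mol/dm³.
Y_N = C_N/C_{M0} = 0.7917/1.87 = 0.423.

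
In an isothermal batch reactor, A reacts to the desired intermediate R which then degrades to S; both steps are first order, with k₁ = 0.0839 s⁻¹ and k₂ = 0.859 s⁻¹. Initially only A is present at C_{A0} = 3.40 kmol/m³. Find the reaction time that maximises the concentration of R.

For first-order series the maximum of C_R occurs at t_opt = ln(k₂/k₁)/(k₂−k₁).
= ln(0.859/0.0839)/(0.859−0.0839) = ln(10.24)/0.7751 = 2.326/0.7751 = 3.00 s.

3.00 s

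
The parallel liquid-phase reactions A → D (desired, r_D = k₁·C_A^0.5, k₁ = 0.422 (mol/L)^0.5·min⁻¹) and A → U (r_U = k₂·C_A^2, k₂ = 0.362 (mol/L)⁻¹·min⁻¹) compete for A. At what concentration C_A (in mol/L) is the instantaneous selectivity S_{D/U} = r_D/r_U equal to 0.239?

S_{D/U} = (k₁/k₂)·C_A^-1.5 ⇒ C_A = (S·k₂/k₁)^(1/(-1.5)).
= (0.239×0.362/0.422)^(-0.6667) = (0.2050)^(-0.6667) = 2.88 mol/L.

2.88 mol/L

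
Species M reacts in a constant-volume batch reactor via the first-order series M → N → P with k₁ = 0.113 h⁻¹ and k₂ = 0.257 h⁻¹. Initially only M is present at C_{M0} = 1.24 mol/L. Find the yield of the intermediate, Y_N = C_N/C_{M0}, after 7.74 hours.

The intermediate concentration in a first-order A→B→C sequence is C_N = k₁C_{M0}(e^(−k₁t) − e^(−k₂t))/(k₂−k₁).
e^(−k₁t) = e^(−0.113×7.74) = e^(−0.8746) = 0.4170; e^(−k₂t) = e^(−1.989) = 0.1368.
C_N = 0.113×1.24/(0.257−0.113) × (0.4170−0.1368) = 0.9731×0.2802 = 0.2727 mol/L.
Y_N = C_N/C_{M0} = 0.2727/1.24 = 0.220.

0.220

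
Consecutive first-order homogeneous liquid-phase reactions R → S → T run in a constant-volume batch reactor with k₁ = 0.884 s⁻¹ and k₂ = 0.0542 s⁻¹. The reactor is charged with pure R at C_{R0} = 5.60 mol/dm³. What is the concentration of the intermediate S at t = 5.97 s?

Solving the coupled first-order balances gives C_S(t) = [k₁/(k₂−k₁)]·C_{R0}·(e^(−k₁t) − e^(−k₂t)).
e^(−k₁t) = e^(−0.884×5.97) = e^(−5.277) = 0.005105; e^(−k₂t) = e^(−0.3236) = 0.7236.
C_S = 0.884×5.60/(0.0542−0.884) × (0.005105−0.7236) = (-5.966)×(-0.7185) = 4.286 mol/dm³.

4.29 mol/dm³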